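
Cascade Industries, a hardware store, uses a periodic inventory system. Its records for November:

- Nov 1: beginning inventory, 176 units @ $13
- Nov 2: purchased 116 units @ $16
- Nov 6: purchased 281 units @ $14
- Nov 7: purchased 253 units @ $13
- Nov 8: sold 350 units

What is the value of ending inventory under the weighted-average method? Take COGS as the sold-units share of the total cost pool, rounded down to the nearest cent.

Nov 8, sell 350: 350/826 × $11,367.00 → $4,816.52
Ending inventory (cost pool remaining) = $6,550.48

Ending inventory = $6,550.48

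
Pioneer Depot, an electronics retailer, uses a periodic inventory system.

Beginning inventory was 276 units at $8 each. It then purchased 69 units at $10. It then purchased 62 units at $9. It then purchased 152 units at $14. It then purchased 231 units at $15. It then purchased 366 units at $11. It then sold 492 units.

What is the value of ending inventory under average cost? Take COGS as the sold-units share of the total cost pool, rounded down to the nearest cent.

Ending inventory = $7,510.21

Sale 1, sell 492: 492/1156 × $13,075.00 → $5,564.79
Ending inventory (cost pool remaining) = $7,510.21
Check: goods available $13,075.00 = COGS $5,564.79 + ending $7,510.21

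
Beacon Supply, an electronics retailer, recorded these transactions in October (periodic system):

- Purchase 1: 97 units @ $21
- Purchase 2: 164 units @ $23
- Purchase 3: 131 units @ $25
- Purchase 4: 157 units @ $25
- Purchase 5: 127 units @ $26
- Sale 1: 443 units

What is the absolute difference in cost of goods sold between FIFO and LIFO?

$787

FIFO COGS: 97 @ $21 + 164 @ $23 + 131 @ $25 + 51 @ $25 = $10,359
LIFO COGS: 127 @ $26 + 157 @ $25 + 131 @ $25 + 28 @ $23 = $11,146
Difference = |$10,359 − $11,146| = $787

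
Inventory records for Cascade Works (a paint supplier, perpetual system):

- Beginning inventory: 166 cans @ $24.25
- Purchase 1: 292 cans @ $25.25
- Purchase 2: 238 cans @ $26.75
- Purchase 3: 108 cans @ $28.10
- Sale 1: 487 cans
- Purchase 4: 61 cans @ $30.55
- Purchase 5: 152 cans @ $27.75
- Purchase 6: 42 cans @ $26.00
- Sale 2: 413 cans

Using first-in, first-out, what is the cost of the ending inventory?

Sale 1 (487) [FIFO — oldest first]: 166 @ $24.25 + 292 @ $25.25 + 29 @ $26.75 = $12,174.25
Sale 2 (413) [FIFO — oldest first]: 209 @ $26.75 + 108 @ $28.10 + 61 @ $30.55 + 35 @ $27.75 = $11,460.35
Total COGS = $12,174.25 + $11,460.35 = $23,634.60
Ending inventory: 117 @ $27.75 + 42 @ $26.00 = $4,338.75

Ending inventory = $4,338.75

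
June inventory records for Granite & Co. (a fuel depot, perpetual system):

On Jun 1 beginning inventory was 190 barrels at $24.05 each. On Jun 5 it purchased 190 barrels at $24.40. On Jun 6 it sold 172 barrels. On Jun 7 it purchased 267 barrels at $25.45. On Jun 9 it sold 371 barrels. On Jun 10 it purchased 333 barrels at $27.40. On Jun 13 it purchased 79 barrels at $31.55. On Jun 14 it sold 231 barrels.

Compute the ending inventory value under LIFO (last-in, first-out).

Jun 6, 172 sold [LIFO — newest first]: 172 @ $24.40 = $4,196.80
Jun 9, 371 sold [LIFO — newest first]: 267 @ $25.45 + 18 @ $24.40 + 86 @ $24.05 = $9,302.65
Jun 14, 231 sold [LIFO — newest first]: 79 @ $31.55 + 152 @ $27.40 = $6,657.25
Total COGS = $4,196.80 + $9,302.65 + $6,657.25 = $20,156.70
Ending inventory: 104 @ $24.05 + 181 @ $27.40 = $7,460.60

Ending inventory = $7,460.60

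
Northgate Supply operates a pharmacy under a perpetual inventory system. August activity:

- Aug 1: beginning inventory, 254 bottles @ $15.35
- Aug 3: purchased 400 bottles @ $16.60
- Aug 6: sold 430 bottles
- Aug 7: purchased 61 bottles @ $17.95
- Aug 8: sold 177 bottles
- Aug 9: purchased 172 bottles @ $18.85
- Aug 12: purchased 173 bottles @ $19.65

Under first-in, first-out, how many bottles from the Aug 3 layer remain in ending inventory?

Aug 6, 430 sold [FIFO — oldest first]: 254 @ $15.35 + 176 @ $16.60 = $6,820.50
Aug 8, 177 sold [FIFO — oldest first]: 177 @ $16.60 = $2,938.20
Total COGS = $6,820.50 + $2,938.20 = $9,758.70
Ending inventory: 47 @ $16.60 + 61 @ $17.95 + 172 @ $18.85 + 173 @ $19.65 = $8,516.80

47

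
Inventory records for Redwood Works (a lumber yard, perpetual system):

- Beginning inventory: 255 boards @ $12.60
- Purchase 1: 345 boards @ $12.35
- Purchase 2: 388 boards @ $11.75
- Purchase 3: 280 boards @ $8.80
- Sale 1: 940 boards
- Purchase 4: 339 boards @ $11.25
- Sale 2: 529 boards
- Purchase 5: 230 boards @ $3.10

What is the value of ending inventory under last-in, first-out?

Sale 1 (940) [LIFO — newest first]: 280 @ $8.80 + 388 @ $11.75 + 272 @ $12.35 = $10,382.20
Sale 2 (529) [LIFO — newest first]: 339 @ $11.25 + 73 @ $12.35 + 117 @ $12.60 = $6,189.50
Total COGS = $10,382.20 + $6,189.50 = $16,571.70
Ending inventory: 138 @ $12.60 + 230 @ $3.10 = $2,451.80
Check: goods available $19,023.50 = COGS $16,571.70 + ending $2,451.80

Ending inventory = $2,451.80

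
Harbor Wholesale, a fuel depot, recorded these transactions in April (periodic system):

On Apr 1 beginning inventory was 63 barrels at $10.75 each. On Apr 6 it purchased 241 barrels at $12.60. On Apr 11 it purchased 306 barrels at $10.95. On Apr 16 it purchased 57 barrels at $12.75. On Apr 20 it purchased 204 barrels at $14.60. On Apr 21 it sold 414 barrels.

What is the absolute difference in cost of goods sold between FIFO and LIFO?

FIFO COGS: 63 @ $10.75 + 241 @ $12.60 + 110 @ $10.95 = $4,918.35
LIFO COGS: 204 @ $14.60 + 57 @ $12.75 + 153 @ $10.95 = $5,380.50
Difference = |$4,918.35 − $5,380.50| = $462.15

$462.15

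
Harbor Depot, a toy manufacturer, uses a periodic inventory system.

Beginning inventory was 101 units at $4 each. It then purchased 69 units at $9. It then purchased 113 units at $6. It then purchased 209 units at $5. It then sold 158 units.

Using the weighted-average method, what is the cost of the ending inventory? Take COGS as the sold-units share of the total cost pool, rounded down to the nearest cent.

Sale 1, sell 158: 158/492 × $2,748.00 → $882.48
Ending inventory (cost pool remaining) = $1,865.52

Ending inventory = $1,865.52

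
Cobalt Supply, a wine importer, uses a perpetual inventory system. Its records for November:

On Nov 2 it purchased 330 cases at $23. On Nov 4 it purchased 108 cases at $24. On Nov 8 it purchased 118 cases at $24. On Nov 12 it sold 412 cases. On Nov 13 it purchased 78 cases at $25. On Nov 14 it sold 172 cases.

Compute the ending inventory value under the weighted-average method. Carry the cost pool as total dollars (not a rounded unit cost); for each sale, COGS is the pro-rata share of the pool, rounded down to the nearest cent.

Ending inventory = $1,198.32

After Nov 2: 330 on hand, pool $7,590.00 (≈ $23.0000 each)
After Nov 4: 438 on hand, pool $10,182.00 (≈ $23.2466 each)
After Nov 8: 556 on hand, pool $13,014.00 (≈ $23.4065 each)
Nov 12, sell 412: 412/556 × $13,014.00 → $9,643.46
After Nov 13: 222 on hand, pool $5,320.54 (≈ $23.9664 each)
Nov 14, sell 172: 172/222 × $5,320.54 → $4,122.22
Total COGS = $9,643.46 + $4,122.22 = $13,765.68
Ending inventory (cost pool remaining) = $1,198.32
Check: goods available $14,964.00 = COGS $13,765.68 + ending $1,198.32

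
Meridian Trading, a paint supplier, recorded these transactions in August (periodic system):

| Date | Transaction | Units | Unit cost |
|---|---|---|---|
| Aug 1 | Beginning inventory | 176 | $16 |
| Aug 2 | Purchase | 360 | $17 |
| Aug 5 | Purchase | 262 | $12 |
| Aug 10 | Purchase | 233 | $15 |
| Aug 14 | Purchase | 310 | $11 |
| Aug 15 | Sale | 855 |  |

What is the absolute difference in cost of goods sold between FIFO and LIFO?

FIFO COGS: 176 @ $16 + 360 @ $17 + 262 @ $12 + 57 @ $15 = $12,935
LIFO COGS: 310 @ $11 + 233 @ $15 + 262 @ $12 + 50 @ $17 = $10,899
Difference = |$12,935 − $10,899| = $2,036

$2,036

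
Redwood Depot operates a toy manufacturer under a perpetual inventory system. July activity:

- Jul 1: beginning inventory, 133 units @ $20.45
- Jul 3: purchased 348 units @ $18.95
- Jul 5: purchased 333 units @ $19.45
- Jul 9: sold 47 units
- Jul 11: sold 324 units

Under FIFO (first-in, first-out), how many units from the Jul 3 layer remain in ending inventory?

Jul 9, 47 sold [FIFO — oldest first]: 47 @ $20.45 = $961.15
Jul 11, 324 sold [FIFO — oldest first]: 86 @ $20.45 + 238 @ $18.95 = $6,268.80
Total COGS = $961.15 + $6,268.80 = $7,229.95
Ending inventory: 110 @ $18.95 + 333 @ $19.45 = $8,561.35
Check: goods available $15,791.30 = COGS $7,229.95 + ending $8,561.35

110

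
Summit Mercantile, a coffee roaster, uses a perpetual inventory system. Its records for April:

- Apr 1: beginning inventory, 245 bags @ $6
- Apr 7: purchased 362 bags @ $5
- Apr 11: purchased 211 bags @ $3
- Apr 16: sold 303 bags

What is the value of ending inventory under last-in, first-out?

Apr 16, 303 sold [LIFO — newest first]: 211 @ $3 + 92 @ $5 = $1,093
Ending inventory: 245 @ $6 + 270 @ $5 = $2,820

Ending inventory = $2,820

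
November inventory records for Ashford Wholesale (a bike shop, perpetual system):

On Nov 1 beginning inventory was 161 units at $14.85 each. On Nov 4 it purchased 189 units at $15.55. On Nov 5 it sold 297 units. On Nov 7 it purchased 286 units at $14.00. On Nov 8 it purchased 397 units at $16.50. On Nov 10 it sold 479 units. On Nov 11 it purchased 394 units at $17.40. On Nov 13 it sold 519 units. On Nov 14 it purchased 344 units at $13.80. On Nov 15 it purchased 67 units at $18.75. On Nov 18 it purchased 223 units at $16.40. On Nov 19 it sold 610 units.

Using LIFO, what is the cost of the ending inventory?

Ending inventory = $2,224.25

Nov 5, 297 sold [LIFO — newest first]: 189 @ $15.55 + 108 @ $14.85 = $4,542.75
Nov 10, 479 sold [LIFO — newest first]: 397 @ $16.50 + 82 @ $14.00 = $7,698.50
Nov 13, 519 sold [LIFO — newest first]: 394 @ $17.40 + 125 @ $14.00 = $8,605.60
Nov 19, 610 sold [LIFO — newest first]: 223 @ $16.40 + 67 @ $18.75 + 320 @ $13.80 = $9,329.45
Total COGS = $4,542.75 + $7,698.50 + $8,605.60 + $9,329.45 = $30,176.30
Ending inventory: 53 @ $14.85 + 79 @ $14.00 + 24 @ $13.80 = $2,224.25
Check: goods available $32,400.55 = COGS $30,176.30 + ending $2,224.25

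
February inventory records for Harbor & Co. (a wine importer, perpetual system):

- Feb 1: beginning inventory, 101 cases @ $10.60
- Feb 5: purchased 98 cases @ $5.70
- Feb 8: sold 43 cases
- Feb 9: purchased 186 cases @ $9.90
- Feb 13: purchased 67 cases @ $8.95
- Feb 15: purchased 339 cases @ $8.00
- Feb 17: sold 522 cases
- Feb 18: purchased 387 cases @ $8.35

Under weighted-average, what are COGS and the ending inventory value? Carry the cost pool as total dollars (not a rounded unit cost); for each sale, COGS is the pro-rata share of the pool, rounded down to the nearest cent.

After Feb 1: 101 on hand, pool $1,070.60 (≈ $10.6000 each)
After Feb 5: 199 on hand, pool $1,629.20 (≈ $8.1869 each)
Feb 8, sell 43: 43/199 × $1,629.20 → $352.03
After Feb 9: 342 on hand, pool $3,118.57 (≈ $9.1186 each)
After Feb 13: 409 on hand, pool $3,718.22 (≈ $9.0910 each)
After Feb 15: 748 on hand, pool $6,430.22 (≈ $8.5966 each)
Feb 17, sell 522: 522/748 × $6,430.22 → $4,487.39
After Feb 18: 613 on hand, pool $5,174.28 (≈ $8.4409 each)
Total COGS = $352.03 + $4,487.39 = $4,839.42
Ending inventory (cost pool remaining) = $5,174.28
Check: goods available $10,013.70 = COGS $4,839.42 + ending $5,174.28

COGS = $4,839.42; ending inventory = $5,174.28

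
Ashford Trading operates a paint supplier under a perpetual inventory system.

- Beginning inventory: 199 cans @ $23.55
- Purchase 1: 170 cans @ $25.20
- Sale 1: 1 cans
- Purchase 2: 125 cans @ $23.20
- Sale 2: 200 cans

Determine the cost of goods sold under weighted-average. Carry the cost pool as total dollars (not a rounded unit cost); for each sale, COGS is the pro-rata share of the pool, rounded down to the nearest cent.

After Beginning: 199 on hand, pool $4,686.45 (≈ $23.5500 each)
After Purchase 1: 369 on hand, pool $8,970.45 (≈ $24.3102 each)
Sale 1, sell 1: 1/369 × $8,970.45 → $24.31
After Purchase 2: 493 on hand, pool $11,846.14 (≈ $24.0287 each)
Sale 2, sell 200: 200/493 × $11,846.14 → $4,805.73
Total COGS = $24.31 + $4,805.73 = $4,830.04
Ending inventory (cost pool remaining) = $7,040.41

COGS = $4,830.04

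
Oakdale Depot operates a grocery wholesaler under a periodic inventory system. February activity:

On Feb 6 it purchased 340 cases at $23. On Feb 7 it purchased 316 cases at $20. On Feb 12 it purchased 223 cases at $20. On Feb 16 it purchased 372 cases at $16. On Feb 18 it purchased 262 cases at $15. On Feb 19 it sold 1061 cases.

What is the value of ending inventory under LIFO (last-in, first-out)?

Feb 19, 1061 sold [LIFO — newest first]: 262 @ $15 + 372 @ $16 + 223 @ $20 + 204 @ $20 = $18,422
Ending inventory: 340 @ $23 + 112 @ $20 = $10,060

Ending inventory = $10,060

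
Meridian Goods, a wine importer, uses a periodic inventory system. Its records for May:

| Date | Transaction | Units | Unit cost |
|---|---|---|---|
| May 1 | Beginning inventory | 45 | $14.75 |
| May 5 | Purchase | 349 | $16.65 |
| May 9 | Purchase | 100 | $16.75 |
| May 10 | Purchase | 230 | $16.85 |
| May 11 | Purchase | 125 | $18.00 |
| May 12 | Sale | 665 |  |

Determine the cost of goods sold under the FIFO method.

May 12, 665 sold [FIFO — oldest first]: 45 @ $14.75 + 349 @ $16.65 + 100 @ $16.75 + 171 @ $16.85 = $11,030.95
Ending inventory: 59 @ $16.85 + 125 @ $18.00 = $3,244.15

COGS = $11,030.95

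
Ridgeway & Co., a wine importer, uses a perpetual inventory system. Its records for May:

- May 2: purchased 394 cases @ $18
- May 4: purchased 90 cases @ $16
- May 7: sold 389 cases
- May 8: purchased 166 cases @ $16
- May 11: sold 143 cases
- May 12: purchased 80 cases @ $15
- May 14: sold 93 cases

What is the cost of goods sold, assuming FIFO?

COGS = $10,788

May 7, 389 sold [FIFO — oldest first]: 389 @ $18 = $7,002
May 11, 143 sold [FIFO — oldest first]: 5 @ $18 + 90 @ $16 + 48 @ $16 = $2,298
May 14, 93 sold [FIFO — oldest first]: 93 @ $16 = $1,488
Total COGS = $7,002 + $2,298 + $1,488 = $10,788
Ending inventory: 25 @ $16 + 80 @ $15 = $1,600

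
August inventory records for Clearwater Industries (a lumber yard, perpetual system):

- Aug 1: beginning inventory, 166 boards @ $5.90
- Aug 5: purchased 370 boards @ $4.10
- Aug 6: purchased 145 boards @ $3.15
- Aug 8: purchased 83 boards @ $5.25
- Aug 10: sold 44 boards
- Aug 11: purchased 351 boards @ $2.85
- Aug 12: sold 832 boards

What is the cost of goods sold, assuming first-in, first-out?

Aug 10, 44 sold [FIFO — oldest first]: 44 @ $5.90 = $259.60
Aug 12, 832 sold [FIFO — oldest first]: 122 @ $5.90 + 370 @ $4.10 + 145 @ $3.15 + 83 @ $5.25 + 112 @ $2.85 = $3,448.50
Total COGS = $259.60 + $3,448.50 = $3,708.10
Ending inventory: 239 @ $2.85 = $681.15

COGS = $3,708.10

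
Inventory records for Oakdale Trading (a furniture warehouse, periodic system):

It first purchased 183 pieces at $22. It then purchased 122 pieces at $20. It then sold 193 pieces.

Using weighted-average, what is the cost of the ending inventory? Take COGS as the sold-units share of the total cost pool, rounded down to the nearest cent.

Sale 1, sell 193: 193/305 × $6,466.00 → $4,091.60
Ending inventory (cost pool remaining) = $2,374.40
Check: goods available $6,466.00 = COGS $4,091.60 + ending $2,374.40

Ending inventory = $2,374.40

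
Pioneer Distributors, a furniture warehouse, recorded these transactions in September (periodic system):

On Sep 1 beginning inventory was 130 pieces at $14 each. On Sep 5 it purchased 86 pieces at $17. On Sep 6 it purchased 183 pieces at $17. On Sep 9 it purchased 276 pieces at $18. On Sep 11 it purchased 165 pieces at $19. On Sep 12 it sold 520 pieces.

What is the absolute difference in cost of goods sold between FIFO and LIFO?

FIFO COGS: 130 @ $14 + 86 @ $17 + 183 @ $17 + 121 @ $18 = $8,571
LIFO COGS: 165 @ $19 + 276 @ $18 + 79 @ $17 = $9,446
Difference = |$8,571 − $9,446| = $875

$875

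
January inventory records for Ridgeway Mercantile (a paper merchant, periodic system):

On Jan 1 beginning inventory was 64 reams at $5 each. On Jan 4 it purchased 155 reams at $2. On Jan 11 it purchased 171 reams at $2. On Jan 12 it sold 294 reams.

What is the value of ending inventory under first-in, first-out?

Jan 12, 294 sold [FIFO — oldest first]: 64 @ $5 + 155 @ $2 + 75 @ $2 = $780
Ending inventory: 96 @ $2 = $192
Check: goods available $972 = COGS $780 + ending $192

Ending inventory = $192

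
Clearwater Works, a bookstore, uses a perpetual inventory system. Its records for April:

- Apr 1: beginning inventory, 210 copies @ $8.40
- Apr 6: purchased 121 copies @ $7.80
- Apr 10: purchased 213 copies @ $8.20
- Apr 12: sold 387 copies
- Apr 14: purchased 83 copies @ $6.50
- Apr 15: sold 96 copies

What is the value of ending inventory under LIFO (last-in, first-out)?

Ending inventory = $1,209.60

Apr 12, 387 sold [LIFO — newest first]: 213 @ $8.20 + 121 @ $7.80 + 53 @ $8.40 = $3,135.60
Apr 15, 96 sold [LIFO — newest first]: 83 @ $6.50 + 13 @ $8.40 = $648.70
Total COGS = $3,135.60 + $648.70 = $3,784.30
Ending inventory: 144 @ $8.40 = $1,209.60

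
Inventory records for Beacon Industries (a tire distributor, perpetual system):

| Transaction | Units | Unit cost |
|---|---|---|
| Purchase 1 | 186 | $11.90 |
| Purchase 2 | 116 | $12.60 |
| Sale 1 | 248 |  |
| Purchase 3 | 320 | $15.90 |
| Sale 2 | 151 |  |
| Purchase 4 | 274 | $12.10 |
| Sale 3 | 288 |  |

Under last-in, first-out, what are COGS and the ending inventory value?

COGS = $8,971.30; ending inventory = $3,107.10

Sale 1 (248) [LIFO — newest first]: 116 @ $12.60 + 132 @ $11.90 = $3,032.40
Sale 2 (151) [LIFO — newest first]: 151 @ $15.90 = $2,400.90
Sale 3 (288) [LIFO — newest first]: 274 @ $12.10 + 14 @ $15.90 = $3,538.00
Total COGS = $3,032.40 + $2,400.90 + $3,538.00 = $8,971.30
Ending inventory: 54 @ $11.90 + 155 @ $15.90 = $3,107.10
Check: goods available $12,078.40 = COGS $8,971.30 + ending $3,107.10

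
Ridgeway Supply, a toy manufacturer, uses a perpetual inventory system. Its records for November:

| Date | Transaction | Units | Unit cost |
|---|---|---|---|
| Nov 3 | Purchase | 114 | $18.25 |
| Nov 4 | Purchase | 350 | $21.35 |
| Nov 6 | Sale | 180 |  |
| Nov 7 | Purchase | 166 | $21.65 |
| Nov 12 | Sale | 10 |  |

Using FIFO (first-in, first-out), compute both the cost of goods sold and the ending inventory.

Nov 6, 180 sold [FIFO — oldest first]: 114 @ $18.25 + 66 @ $21.35 = $3,489.60
Nov 12, 10 sold [FIFO — oldest first]: 10 @ $21.35 = $213.50
Total COGS = $3,489.60 + $213.50 = $3,703.10
Ending inventory: 274 @ $21.35 + 166 @ $21.65 = $9,443.80
Check: goods available $13,146.90 = COGS $3,703.10 + ending $9,443.80

COGS = $3,703.10; ending inventory = $9,443.80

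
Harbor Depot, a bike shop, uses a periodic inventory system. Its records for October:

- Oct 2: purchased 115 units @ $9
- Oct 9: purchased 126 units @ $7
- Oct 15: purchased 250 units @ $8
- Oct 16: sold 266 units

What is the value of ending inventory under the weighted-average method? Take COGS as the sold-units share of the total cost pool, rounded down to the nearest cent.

Ending inventory = $1,794.96

Oct 16, sell 266: 266/491 × $3,917.00 → $2,122.04
Ending inventory (cost pool remaining) = $1,794.96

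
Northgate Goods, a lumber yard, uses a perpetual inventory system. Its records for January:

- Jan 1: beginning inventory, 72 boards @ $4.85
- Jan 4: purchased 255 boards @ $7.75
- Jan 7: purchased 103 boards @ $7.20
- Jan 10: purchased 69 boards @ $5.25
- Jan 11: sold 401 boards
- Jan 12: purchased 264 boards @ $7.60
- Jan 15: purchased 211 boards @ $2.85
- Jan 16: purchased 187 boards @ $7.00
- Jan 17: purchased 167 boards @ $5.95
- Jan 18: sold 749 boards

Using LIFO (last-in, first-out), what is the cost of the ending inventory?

Jan 11, 401 sold [LIFO — newest first]: 69 @ $5.25 + 103 @ $7.20 + 229 @ $7.75 = $2,878.60
Jan 18, 749 sold [LIFO — newest first]: 167 @ $5.95 + 187 @ $7.00 + 211 @ $2.85 + 184 @ $7.60 = $4,302.40
Total COGS = $2,878.60 + $4,302.40 = $7,181.00
Ending inventory: 72 @ $4.85 + 26 @ $7.75 + 80 @ $7.60 = $1,158.70

Ending inventory = $1,158.70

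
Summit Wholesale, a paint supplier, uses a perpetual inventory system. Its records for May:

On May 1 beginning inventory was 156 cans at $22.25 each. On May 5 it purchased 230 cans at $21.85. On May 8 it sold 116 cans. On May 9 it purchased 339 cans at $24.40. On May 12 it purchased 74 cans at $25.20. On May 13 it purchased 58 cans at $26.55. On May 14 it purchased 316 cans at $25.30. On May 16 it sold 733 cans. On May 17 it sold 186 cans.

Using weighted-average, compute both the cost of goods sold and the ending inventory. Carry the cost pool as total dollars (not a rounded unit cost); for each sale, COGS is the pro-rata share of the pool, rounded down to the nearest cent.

COGS = $24,823.44; ending inventory = $3,344.16

After May 1: 156 on hand, pool $3,471.00 (≈ $22.2500 each)
After May 5: 386 on hand, pool $8,496.50 (≈ $22.0117 each)
May 8, sell 116: 116/386 × $8,496.50 → $2,553.35
After May 9: 609 on hand, pool $14,214.75 (≈ $23.3411 each)
After May 12: 683 on hand, pool $16,079.55 (≈ $23.5425 each)
After May 13: 741 on hand, pool $17,619.45 (≈ $23.7779 each)
After May 14: 1057 on hand, pool $25,614.25 (≈ $24.2330 each)
May 16, sell 733: 733/1057 × $25,614.25 → $17,762.76
May 17, sell 186: 186/324 × $7,851.49 → $4,507.33
Total COGS = $2,553.35 + $17,762.76 + $4,507.33 = $24,823.44
Ending inventory (cost pool remaining) = $3,344.16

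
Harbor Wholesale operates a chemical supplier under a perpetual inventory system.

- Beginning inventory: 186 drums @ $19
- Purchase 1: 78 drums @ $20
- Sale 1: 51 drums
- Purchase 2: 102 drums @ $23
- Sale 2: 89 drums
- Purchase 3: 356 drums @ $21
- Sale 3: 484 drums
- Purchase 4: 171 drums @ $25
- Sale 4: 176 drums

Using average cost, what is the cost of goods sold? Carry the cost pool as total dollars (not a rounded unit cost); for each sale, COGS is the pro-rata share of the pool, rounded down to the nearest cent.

COGS = $17,008.16

After Beginning: 186 on hand, pool $3,534.00 (≈ $19.0000 each)
After Purchase 1: 264 on hand, pool $5,094.00 (≈ $19.2955 each)
Sale 1, sell 51: 51/264 × $5,094.00 → $984.06
After Purchase 2: 315 on hand, pool $6,455.94 (≈ $20.4950 each)
Sale 2, sell 89: 89/315 × $6,455.94 → $1,824.05
After Purchase 3: 582 on hand, pool $12,107.89 (≈ $20.8039 each)
Sale 3, sell 484: 484/582 × $12,107.89 → $10,069.10
After Purchase 4: 269 on hand, pool $6,313.79 (≈ $23.4713 each)
Sale 4, sell 176: 176/269 × $6,313.79 → $4,130.95
Total COGS = $984.06 + $1,824.05 + $10,069.10 + $4,130.95 = $17,008.16
Ending inventory (cost pool remaining) = $2,182.84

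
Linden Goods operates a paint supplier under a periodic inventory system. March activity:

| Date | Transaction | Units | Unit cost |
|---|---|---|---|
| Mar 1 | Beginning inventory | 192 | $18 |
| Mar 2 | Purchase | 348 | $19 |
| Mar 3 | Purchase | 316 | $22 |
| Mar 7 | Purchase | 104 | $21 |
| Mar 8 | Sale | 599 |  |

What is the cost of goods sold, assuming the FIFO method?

Mar 8, 599 sold [FIFO — oldest first]: 192 @ $18 + 348 @ $19 + 59 @ $22 = $11,366
Ending inventory: 257 @ $22 + 104 @ $21 = $7,838

COGS = $11,366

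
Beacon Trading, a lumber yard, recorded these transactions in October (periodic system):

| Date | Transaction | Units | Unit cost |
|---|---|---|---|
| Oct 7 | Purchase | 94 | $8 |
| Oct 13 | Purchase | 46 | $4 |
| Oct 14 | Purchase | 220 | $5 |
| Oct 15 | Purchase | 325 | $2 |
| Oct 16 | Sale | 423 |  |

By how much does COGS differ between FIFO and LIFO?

FIFO COGS: 94 @ $8 + 46 @ $4 + 220 @ $5 + 63 @ $2 = $2,162
LIFO COGS: 325 @ $2 + 98 @ $5 = $1,140
Difference = |$2,162 − $1,140| = $1,022

$1,022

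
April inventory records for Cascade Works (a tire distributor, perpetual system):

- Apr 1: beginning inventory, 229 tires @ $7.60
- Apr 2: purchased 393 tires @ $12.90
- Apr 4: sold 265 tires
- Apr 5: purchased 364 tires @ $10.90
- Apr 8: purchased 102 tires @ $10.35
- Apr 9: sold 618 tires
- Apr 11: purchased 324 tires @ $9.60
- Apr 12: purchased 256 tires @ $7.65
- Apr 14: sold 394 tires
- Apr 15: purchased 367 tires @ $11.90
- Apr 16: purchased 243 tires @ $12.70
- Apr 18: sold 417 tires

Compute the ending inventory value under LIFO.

Ending inventory = $5,640.30

Apr 4, 265 sold [LIFO — newest first]: 265 @ $12.90 = $3,418.50
Apr 9, 618 sold [LIFO — newest first]: 102 @ $10.35 + 364 @ $10.90 + 128 @ $12.90 + 24 @ $7.60 = $6,856.90
Apr 14, 394 sold [LIFO — newest first]: 256 @ $7.65 + 138 @ $9.60 = $3,283.20
Apr 18, 417 sold [LIFO — newest first]: 243 @ $12.70 + 174 @ $11.90 = $5,156.70
Total COGS = $3,418.50 + $6,856.90 + $3,283.20 + $5,156.70 = $18,715.30
Ending inventory: 205 @ $7.60 + 186 @ $9.60 + 193 @ $11.90 = $5,640.30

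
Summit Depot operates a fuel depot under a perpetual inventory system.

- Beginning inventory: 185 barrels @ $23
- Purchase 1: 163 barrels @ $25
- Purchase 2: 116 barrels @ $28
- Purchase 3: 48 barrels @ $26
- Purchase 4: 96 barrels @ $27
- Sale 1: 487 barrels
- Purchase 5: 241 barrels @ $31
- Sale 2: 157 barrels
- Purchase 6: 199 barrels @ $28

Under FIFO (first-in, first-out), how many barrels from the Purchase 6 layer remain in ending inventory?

Sale 1 (487) [FIFO — oldest first]: 185 @ $23 + 163 @ $25 + 116 @ $28 + 23 @ $26 = $12,176
Sale 2 (157) [FIFO — oldest first]: 25 @ $26 + 96 @ $27 + 36 @ $31 = $4,358
Total COGS = $12,176 + $4,358 = $16,534
Ending inventory: 205 @ $31 + 199 @ $28 = $11,927

199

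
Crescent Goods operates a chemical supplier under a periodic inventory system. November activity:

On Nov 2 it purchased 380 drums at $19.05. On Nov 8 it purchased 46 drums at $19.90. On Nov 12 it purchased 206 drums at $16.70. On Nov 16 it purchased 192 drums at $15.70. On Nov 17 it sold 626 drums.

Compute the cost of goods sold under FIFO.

Nov 17, 626 sold [FIFO — oldest first]: 380 @ $19.05 + 46 @ $19.90 + 200 @ $16.70 = $11,494.40
Ending inventory: 6 @ $16.70 + 192 @ $15.70 = $3,114.60

COGS = $11,494.40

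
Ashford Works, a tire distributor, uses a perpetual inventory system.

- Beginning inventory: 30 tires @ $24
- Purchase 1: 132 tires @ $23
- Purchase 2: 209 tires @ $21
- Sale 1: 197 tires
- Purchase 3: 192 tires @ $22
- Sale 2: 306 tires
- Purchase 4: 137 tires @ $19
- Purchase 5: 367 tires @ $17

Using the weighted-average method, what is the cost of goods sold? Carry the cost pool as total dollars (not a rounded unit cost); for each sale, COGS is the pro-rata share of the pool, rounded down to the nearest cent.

After Beginning: 30 on hand, pool $720.00 (≈ $24.0000 each)
After Purchase 1: 162 on hand, pool $3,756.00 (≈ $23.1852 each)
After Purchase 2: 371 on hand, pool $8,145.00 (≈ $21.9542 each)
Sale 1, sell 197: 197/371 × $8,145.00 → $4,324.97
After Purchase 3: 366 on hand, pool $8,044.03 (≈ $21.9782 each)
Sale 2, sell 306: 306/366 × $8,044.03 → $6,725.33
After Purchase 4: 197 on hand, pool $3,921.70 (≈ $19.9071 each)
After Purchase 5: 564 on hand, pool $10,160.70 (≈ $18.0154 each)
Total COGS = $4,324.97 + $6,725.33 = $11,050.30
Ending inventory (cost pool remaining) = $10,160.70

COGS = $11,050.30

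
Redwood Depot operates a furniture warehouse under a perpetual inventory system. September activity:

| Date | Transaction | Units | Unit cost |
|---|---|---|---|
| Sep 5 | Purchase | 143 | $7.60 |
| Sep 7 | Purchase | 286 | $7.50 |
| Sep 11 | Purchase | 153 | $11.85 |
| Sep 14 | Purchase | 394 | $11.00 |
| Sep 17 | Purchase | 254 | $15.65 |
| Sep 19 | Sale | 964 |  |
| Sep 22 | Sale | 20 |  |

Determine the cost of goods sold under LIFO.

COGS = $11,494.65

Sep 19, 964 sold [LIFO — newest first]: 254 @ $15.65 + 394 @ $11.00 + 153 @ $11.85 + 163 @ $7.50 = $11,344.65
Sep 22, 20 sold [LIFO — newest first]: 20 @ $7.50 = $150.00
Total COGS = $11,344.65 + $150.00 = $11,494.65
Ending inventory: 143 @ $7.60 + 103 @ $7.50 = $1,859.30
Check: goods available $13,353.95 = COGS $11,494.65 + ending $1,859.30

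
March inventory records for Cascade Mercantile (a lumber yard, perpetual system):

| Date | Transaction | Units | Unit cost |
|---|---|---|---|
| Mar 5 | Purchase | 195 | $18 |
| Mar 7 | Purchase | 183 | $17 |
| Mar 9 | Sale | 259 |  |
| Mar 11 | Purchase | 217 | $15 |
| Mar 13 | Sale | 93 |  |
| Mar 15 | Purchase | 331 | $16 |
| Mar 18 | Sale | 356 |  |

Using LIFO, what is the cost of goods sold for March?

Mar 9, 259 sold [LIFO — newest first]: 183 @ $17 + 76 @ $18 = $4,479
Mar 13, 93 sold [LIFO — newest first]: 93 @ $15 = $1,395
Mar 18, 356 sold [LIFO — newest first]: 331 @ $16 + 25 @ $15 = $5,671
Total COGS = $4,479 + $1,395 + $5,671 = $11,545
Ending inventory: 119 @ $18 + 99 @ $15 = $3,627

COGS = $11,545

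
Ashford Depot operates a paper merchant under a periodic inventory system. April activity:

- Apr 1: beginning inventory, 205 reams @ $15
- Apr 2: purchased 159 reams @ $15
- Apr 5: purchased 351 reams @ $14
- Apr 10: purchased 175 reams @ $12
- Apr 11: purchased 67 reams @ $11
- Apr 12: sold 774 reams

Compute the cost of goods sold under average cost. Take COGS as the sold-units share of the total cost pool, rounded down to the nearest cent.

COGS = $10,684.75

Apr 12, sell 774: 774/957 × $13,211.00 → $10,684.75
Ending inventory (cost pool remaining) = $2,526.25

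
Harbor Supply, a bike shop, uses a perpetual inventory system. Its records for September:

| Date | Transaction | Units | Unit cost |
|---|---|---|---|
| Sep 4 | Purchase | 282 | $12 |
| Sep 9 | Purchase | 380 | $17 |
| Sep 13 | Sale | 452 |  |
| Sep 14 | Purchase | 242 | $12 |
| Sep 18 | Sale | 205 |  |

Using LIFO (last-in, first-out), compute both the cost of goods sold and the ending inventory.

Sep 13, 452 sold [LIFO — newest first]: 380 @ $17 + 72 @ $12 = $7,324
Sep 18, 205 sold [LIFO — newest first]: 205 @ $12 = $2,460
Total COGS = $7,324 + $2,460 = $9,784
Ending inventory: 210 @ $12 + 37 @ $12 = $2,964
Check: goods available $12,748 = COGS $9,784 + ending $2,964

COGS = $9,784; ending inventory = $2,964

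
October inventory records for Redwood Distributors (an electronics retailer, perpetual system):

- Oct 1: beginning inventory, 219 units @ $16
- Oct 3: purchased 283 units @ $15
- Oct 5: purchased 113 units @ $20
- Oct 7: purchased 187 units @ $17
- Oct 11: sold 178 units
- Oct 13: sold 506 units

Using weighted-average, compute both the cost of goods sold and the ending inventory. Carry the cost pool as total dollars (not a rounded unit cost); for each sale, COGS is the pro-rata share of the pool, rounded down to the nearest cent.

After Oct 1: 219 on hand, pool $3,504.00 (≈ $16.0000 each)
After Oct 3: 502 on hand, pool $7,749.00 (≈ $15.4363 each)
After Oct 5: 615 on hand, pool $10,009.00 (≈ $16.2748 each)
After Oct 7: 802 on hand, pool $13,188.00 (≈ $16.4439 each)
Oct 11, sell 178: 178/802 × $13,188.00 → $2,927.01
Oct 13, sell 506: 506/624 × $10,260.99 → $8,320.61
Total COGS = $2,927.01 + $8,320.61 = $11,247.62
Ending inventory (cost pool remaining) = $1,940.38

COGS = $11,247.62; ending inventory = $1,940.38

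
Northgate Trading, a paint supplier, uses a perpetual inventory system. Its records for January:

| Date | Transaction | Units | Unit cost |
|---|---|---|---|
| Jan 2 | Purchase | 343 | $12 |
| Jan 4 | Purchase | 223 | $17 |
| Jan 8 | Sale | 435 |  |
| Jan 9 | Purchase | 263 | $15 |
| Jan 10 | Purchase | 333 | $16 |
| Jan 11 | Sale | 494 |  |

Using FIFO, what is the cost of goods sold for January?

COGS = $13,452

Jan 8, 435 sold [FIFO — oldest first]: 343 @ $12 + 92 @ $17 = $5,680
Jan 11, 494 sold [FIFO — oldest first]: 131 @ $17 + 263 @ $15 + 100 @ $16 = $7,772
Total COGS = $5,680 + $7,772 = $13,452
Ending inventory: 233 @ $16 = $3,728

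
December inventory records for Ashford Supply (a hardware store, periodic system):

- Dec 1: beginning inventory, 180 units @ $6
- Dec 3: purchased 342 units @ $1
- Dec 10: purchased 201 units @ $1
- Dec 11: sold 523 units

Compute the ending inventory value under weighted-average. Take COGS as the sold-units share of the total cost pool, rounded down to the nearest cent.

Dec 11, sell 523: 523/723 × $1,623.00 → $1,174.03
Ending inventory (cost pool remaining) = $448.97

Ending inventory = $448.97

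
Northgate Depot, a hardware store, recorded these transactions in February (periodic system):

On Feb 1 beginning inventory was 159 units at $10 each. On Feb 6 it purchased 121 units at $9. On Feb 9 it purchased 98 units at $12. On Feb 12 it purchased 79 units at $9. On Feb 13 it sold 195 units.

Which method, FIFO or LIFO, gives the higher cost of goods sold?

FIFO COGS: 159 @ $10 + 36 @ $9 = $1,914
LIFO COGS: 79 @ $9 + 98 @ $12 + 18 @ $9 = $2,049

LIFO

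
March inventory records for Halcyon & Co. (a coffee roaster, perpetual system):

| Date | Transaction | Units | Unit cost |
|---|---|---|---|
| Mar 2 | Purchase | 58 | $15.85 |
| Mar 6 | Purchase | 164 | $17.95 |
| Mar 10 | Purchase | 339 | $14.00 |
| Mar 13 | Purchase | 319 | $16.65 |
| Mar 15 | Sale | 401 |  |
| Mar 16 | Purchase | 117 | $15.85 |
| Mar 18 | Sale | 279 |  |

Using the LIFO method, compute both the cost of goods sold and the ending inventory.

Mar 15, 401 sold [LIFO — newest first]: 319 @ $16.65 + 82 @ $14.00 = $6,459.35
Mar 18, 279 sold [LIFO — newest first]: 117 @ $15.85 + 162 @ $14.00 = $4,122.45
Total COGS = $6,459.35 + $4,122.45 = $10,581.80
Ending inventory: 58 @ $15.85 + 164 @ $17.95 + 95 @ $14.00 = $5,193.10
Check: goods available $15,774.90 = COGS $10,581.80 + ending $5,193.10

COGS = $10,581.80; ending inventory = $5,193.10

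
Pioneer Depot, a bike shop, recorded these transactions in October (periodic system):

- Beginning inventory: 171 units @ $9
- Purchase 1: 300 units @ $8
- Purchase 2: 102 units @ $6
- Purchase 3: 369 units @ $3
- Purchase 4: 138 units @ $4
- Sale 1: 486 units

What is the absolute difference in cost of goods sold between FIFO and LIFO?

$2,433

FIFO COGS: 171 @ $9 + 300 @ $8 + 15 @ $6 = $4,029
LIFO COGS: 138 @ $4 + 348 @ $3 = $1,596
Difference = |$4,029 − $1,596| = $2,433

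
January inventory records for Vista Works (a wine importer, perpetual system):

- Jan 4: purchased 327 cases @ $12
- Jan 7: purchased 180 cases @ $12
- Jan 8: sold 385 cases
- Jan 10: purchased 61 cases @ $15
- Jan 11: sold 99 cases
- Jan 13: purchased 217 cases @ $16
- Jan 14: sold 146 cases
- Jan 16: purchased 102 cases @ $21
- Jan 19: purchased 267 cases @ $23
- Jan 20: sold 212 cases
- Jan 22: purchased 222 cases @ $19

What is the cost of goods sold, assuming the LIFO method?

COGS = $13,203

Jan 8, 385 sold [LIFO — newest first]: 180 @ $12 + 205 @ $12 = $4,620
Jan 11, 99 sold [LIFO — newest first]: 61 @ $15 + 38 @ $12 = $1,371
Jan 14, 146 sold [LIFO — newest first]: 146 @ $16 = $2,336
Jan 20, 212 sold [LIFO — newest first]: 212 @ $23 = $4,876
Total COGS = $4,620 + $1,371 + $2,336 + $4,876 = $13,203
Ending inventory: 84 @ $12 + 71 @ $16 + 102 @ $21 + 55 @ $23 + 222 @ $19 = $9,769
Check: goods available $22,972 = COGS $13,203 + ending $9,769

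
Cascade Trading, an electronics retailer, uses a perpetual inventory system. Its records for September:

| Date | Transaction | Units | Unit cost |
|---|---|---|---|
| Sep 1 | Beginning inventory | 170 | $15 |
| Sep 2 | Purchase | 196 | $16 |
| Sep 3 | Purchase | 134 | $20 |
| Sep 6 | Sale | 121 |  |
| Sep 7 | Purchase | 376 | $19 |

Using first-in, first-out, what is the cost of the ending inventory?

Ending inventory = $13,695

Sep 6, 121 sold [FIFO — oldest first]: 121 @ $15 = $1,815
Ending inventory: 49 @ $15 + 196 @ $16 + 134 @ $20 + 376 @ $19 = $13,695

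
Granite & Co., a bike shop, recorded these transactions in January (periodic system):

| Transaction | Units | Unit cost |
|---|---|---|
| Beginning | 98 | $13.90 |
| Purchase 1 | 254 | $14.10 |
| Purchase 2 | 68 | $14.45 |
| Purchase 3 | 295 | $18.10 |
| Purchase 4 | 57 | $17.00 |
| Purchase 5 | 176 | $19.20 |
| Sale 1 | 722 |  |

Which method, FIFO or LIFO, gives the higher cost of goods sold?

FIFO COGS: 98 @ $13.90 + 254 @ $14.10 + 68 @ $14.45 + 295 @ $18.10 + 7 @ $17.00 = $11,384.70
LIFO COGS: 176 @ $19.20 + 57 @ $17.00 + 295 @ $18.10 + 68 @ $14.45 + 126 @ $14.10 = $12,446.90

LIFO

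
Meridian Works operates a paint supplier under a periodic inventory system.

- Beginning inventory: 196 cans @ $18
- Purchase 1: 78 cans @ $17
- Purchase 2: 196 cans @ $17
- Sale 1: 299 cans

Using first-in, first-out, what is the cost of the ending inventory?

Ending inventory = $2,907

Sale 1 (299) [FIFO — oldest first]: 196 @ $18 + 78 @ $17 + 25 @ $17 = $5,279
Ending inventory: 171 @ $17 = $2,907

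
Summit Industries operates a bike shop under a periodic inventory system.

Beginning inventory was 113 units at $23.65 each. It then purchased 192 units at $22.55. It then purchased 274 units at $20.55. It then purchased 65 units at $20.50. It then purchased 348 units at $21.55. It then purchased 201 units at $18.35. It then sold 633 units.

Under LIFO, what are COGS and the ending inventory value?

COGS = $12,910.70; ending inventory = $12,242.30

Sale 1 (633) [LIFO — newest first]: 201 @ $18.35 + 348 @ $21.55 + 65 @ $20.50 + 19 @ $20.55 = $12,910.70
Ending inventory: 113 @ $23.65 + 192 @ $22.55 + 255 @ $20.55 = $12,242.30
Check: goods available $25,153.00 = COGS $12,910.70 + ending $12,242.30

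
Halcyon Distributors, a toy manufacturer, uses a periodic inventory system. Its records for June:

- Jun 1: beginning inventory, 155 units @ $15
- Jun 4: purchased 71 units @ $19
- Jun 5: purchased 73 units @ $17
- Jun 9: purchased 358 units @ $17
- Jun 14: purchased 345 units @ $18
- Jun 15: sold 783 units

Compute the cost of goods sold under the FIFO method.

Jun 15, 783 sold [FIFO — oldest first]: 155 @ $15 + 71 @ $19 + 73 @ $17 + 358 @ $17 + 126 @ $18 = $13,269
Ending inventory: 219 @ $18 = $3,942

COGS = $13,269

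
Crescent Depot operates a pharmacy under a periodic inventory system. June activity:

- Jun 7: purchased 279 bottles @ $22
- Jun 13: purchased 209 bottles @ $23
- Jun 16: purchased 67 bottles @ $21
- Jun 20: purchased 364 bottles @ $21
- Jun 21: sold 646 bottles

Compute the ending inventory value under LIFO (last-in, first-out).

Ending inventory = $6,006

Jun 21, 646 sold [LIFO — newest first]: 364 @ $21 + 67 @ $21 + 209 @ $23 + 6 @ $22 = $13,990
Ending inventory: 273 @ $22 = $6,006
Check: goods available $19,996 = COGS $13,990 + ending $6,006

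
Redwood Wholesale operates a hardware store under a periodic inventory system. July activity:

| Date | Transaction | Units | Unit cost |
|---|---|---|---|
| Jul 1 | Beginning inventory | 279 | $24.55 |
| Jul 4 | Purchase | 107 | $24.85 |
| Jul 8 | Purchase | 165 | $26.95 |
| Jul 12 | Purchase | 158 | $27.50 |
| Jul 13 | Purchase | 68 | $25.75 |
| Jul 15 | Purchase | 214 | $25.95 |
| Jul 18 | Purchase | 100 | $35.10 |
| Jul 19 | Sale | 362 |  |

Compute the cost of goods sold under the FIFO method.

COGS = $8,912.00

Jul 19, 362 sold [FIFO — oldest first]: 279 @ $24.55 + 83 @ $24.85 = $8,912.00
Ending inventory: 24 @ $24.85 + 165 @ $26.95 + 158 @ $27.50 + 68 @ $25.75 + 214 @ $25.95 + 100 @ $35.10 = $20,202.45
Check: goods available $29,114.45 = COGS $8,912.00 + ending $20,202.45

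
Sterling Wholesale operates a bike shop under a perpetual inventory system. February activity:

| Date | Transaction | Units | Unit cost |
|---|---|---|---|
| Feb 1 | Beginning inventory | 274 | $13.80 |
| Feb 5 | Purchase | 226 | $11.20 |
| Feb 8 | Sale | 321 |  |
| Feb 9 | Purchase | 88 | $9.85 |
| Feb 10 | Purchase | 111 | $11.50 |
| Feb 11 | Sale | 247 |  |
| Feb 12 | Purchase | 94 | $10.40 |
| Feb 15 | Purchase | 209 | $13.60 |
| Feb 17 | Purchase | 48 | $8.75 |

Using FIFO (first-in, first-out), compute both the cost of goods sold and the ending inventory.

Feb 8, 321 sold [FIFO — oldest first]: 274 @ $13.80 + 47 @ $11.20 = $4,307.60
Feb 11, 247 sold [FIFO — oldest first]: 179 @ $11.20 + 68 @ $9.85 = $2,674.60
Total COGS = $4,307.60 + $2,674.60 = $6,982.20
Ending inventory: 20 @ $9.85 + 111 @ $11.50 + 94 @ $10.40 + 209 @ $13.60 + 48 @ $8.75 = $5,713.50

COGS = $6,982.20; ending inventory = $5,713.50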